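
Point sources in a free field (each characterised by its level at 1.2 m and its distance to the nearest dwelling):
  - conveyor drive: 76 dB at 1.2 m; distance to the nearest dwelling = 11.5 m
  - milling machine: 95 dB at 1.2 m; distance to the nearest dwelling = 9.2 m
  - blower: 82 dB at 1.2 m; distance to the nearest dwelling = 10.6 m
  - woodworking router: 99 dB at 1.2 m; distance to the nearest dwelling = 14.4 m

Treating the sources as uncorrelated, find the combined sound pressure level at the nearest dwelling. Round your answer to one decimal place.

Propagate each source to the receiver with L = L_ref − 20·log₁₀(r/r_ref), then add intensities.
conveyor drive: 76 − 20·log₁₀(11.5/1.2) = 76 − 19.63 = 56.37 dB.
milling machine: 95 − 20·log₁₀(9.2/1.2) = 95 − 17.69 = 77.31 dB.
blower: 82 − 20·log₁₀(10.6/1.2) = 82 − 18.92 = 63.08 dB.
woodworking router: 99 − 20·log₁₀(14.4/1.2) = 99 − 21.58 = 77.42 dB.
Σ 10^(L/10) = 1.114e+08 → L_total = 10·log₁₀(1.114e+08) = 80.47 dB.

80.5 dB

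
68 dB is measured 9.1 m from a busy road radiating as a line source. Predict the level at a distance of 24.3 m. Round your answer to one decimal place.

Cylindrical spreading from a line source gives a 10·log₁₀(r₂/r₁) drop.
L₂ = 68 − 10·log₁₀(24.3/9.1) = 68 − 4.266 = 63.73 dB.

63.7 dB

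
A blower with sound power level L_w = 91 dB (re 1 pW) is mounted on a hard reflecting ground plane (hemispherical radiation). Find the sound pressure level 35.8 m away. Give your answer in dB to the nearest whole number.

The power spreads over a hemisphere of area 2π·r², so L_p = L_w − 10·log₁₀(2π·r²).
2π·r² = 8053 m², 10·log₁₀ of that is 39.059 dB.
L_p = 91 − 39.059 = 51.94 dB.

52 dB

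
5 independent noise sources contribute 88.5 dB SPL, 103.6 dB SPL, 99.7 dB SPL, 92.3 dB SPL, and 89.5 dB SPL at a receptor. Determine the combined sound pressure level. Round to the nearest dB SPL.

106 dB SPL

For uncorrelated sources the intensities add, so convert each level to linear form, sum, and take 10·log₁₀ of the total.
Σ 10^(L/10) = 10^(88.5/10) + 10^(103.6/10) + 10^(99.7/10) + 10^(92.3/10) + 10^(89.5/10) = 3.554e+10.
L_total = 10·log₁₀(3.554e+10) = 105.51 dB SPL.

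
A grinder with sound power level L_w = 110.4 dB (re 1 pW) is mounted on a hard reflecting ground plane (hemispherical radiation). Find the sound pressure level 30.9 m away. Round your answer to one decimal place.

72.6 dB

The power spreads over a hemisphere of area 2π·r², so L_p = L_w − 10·log₁₀(2π·r²).
2π·r² = 5999 m², 10·log₁₀ of that is 37.781 dB.
L_p = 110.4 − 37.781 = 72.62 dB.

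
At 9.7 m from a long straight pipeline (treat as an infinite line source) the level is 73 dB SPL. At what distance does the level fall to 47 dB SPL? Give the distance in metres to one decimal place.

3861.6 m

Line-source spreading drops the level by 10·log₁₀(r₂/r₁); inverting, r₂/r₁ = 10^(ΔL/10).
r₂ = 9.7·10^((73−47)/10) = 9.7·10^(26.0/10) = 3861.64 m.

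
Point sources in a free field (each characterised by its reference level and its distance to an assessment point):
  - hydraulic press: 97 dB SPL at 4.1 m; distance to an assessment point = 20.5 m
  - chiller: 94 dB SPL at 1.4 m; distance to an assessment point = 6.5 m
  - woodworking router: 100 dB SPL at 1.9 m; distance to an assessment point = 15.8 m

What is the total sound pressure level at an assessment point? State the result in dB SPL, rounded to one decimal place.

86.6 dB SPL

Propagate each source to the receiver with L = L_ref − 20·log₁₀(r/r_ref), then add intensities.
hydraulic press: 97 − 20·log₁₀(20.5/4.1) = 97 − 13.98 = 83.02 dB SPL.
chiller: 94 − 20·log₁₀(6.5/1.4) = 94 − 13.34 = 80.66 dB SPL.
woodworking router: 100 − 20·log₁₀(15.8/1.9) = 100 − 18.40 = 81.60 dB SPL.
Σ 10^(L/10) = 4.616e+08 → L_total = 10·log₁₀(4.616e+08) = 86.64 dB SPL.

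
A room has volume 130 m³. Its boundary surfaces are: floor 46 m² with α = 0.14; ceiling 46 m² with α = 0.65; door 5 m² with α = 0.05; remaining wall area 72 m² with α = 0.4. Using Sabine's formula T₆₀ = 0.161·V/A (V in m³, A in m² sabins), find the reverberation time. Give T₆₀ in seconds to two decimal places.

0.32 s

A = Σ Sᵢαᵢ = 46·0.14 + 46·0.65 + 5·0.05 + 72·0.4 = 65.39 m².
T₆₀ = 0.161 × 130 / 65.39 = 0.320 s.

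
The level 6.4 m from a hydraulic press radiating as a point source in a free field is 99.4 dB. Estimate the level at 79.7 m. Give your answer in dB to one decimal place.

77.5 dB

Point-source attenuation: ΔL = 20·log₁₀(r₂/r₁) = 20·log₁₀(79.7/6.4) = 21.906 dB.
L₂ = 99.4 − 20·log₁₀(79.7/6.4) = 99.4 − 21.906 = 77.49 dB.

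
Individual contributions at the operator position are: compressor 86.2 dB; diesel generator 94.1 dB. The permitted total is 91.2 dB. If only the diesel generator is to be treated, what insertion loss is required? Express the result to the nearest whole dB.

5 dB

Fixed contribution from the other source: Σ 10^(L/10) = 10^(86.2/10) = 4.169e+08 (86.20 dB).
To meet 91.2 dB overall, the treated diesel generator may contribute at most 10^(91.2/10) − 4.169e+08 = 9.014e+08, i.e. 89.55 dB.
So the diesel generator must be reduced from 94.1 to 89.55 dB: IL = 4.55 dB.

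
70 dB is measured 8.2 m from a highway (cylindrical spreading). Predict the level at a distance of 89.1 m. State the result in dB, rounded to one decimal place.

59.6 dB

For a line source, L₂ = L₁ − 10·log₁₀(r₂/r₁).
L₂ = 70 − 10·log₁₀(89.1/8.2) = 70 − 10.361 = 59.64 dB.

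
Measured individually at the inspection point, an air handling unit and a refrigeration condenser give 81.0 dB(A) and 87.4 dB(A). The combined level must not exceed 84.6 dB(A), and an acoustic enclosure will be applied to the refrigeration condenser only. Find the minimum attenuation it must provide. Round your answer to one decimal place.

Fixed contribution from the other source: Σ 10^(L/10) = 10^(81.0/10) = 1.259e+08 (81.00 dB(A)).
To meet 84.6 dB(A) overall, the treated refrigeration condenser may contribute at most 10^(84.6/10) − 1.259e+08 = 1.625e+08, i.e. 82.11 dB(A).
Required insertion loss = 87.4 − 82.11 = 5.29 dB.

5.3 dB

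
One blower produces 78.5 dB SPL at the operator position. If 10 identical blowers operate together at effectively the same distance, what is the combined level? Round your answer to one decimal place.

With 10 equal, uncorrelated contributions the intensity is 10× that of one unit, giving a rise of 10·log₁₀ 10.
L_total = 78.5 + 10·log₁₀(10) = 78.5 + 10.000 = 88.50 dB SPL.

88.5 dB SPL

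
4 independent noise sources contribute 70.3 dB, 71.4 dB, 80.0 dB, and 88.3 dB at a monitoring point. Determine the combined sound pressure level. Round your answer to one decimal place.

89.0 dB

Incoherent sources combine by intensity addition: L_total = 10·log₁₀(Σ 10^(L_i/10)).
Σ 10^(L/10) = 10^(70.3/10) + 10^(71.4/10) + 10^(80.0/10) + 10^(88.3/10) = 8.006e+08.
L_total = 10·log₁₀(8.006e+08) = 89.03 dB.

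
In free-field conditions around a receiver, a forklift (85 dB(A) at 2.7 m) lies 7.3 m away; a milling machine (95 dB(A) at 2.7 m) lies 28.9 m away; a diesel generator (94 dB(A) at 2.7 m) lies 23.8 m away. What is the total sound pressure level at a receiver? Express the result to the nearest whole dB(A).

Apply inverse-square spreading to bring every level to the receiver, then sum 10^(L/10).
forklift: 85 − 20·log₁₀(7.3/2.7) = 85 − 8.64 = 76.36 dB(A).
milling machine: 95 − 20·log₁₀(28.9/2.7) = 95 − 20.59 = 74.41 dB(A).
diesel generator: 94 − 20·log₁₀(23.8/2.7) = 94 − 18.90 = 75.10 dB(A).
Σ 10^(L/10) = 1.032e+08 → L_total = 10·log₁₀(1.032e+08) = 80.14 dB(A).

80 dB(A)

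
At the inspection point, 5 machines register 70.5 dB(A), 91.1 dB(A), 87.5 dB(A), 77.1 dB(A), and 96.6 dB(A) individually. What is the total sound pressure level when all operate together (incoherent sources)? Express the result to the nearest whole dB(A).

98 dB(A)

Incoherent sources combine by intensity addition: L_total = 10·log₁₀(Σ 10^(L_i/10)).
Σ 10^(L/10) = 10^(70.5/10) + 10^(91.1/10) + 10^(87.5/10) + 10^(77.1/10) + 10^(96.6/10) = 6.484e+09.
L_total = 10·log₁₀(6.484e+09) = 98.12 dB(A).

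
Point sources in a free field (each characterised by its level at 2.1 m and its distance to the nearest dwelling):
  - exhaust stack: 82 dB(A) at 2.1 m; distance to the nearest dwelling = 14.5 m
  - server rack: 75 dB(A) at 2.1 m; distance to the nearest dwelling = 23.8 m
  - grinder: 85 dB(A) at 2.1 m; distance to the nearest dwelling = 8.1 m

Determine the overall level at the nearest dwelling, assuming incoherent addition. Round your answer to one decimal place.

First find each source's level at the receiver (point-source: −20·log₁₀(r/r_ref)), then combine on an intensity basis.
exhaust stack: 82 − 20·log₁₀(14.5/2.1) = 82 − 16.78 = 65.22 dB(A).
server rack: 75 − 20·log₁₀(23.8/2.1) = 75 − 21.09 = 53.91 dB(A).
grinder: 85 − 20·log₁₀(8.1/2.1) = 85 − 11.73 = 73.27 dB(A).
Σ 10^(L/10) = 2.483e+07 → L_total = 10·log₁₀(2.483e+07) = 73.95 dB(A).

73.9 dB(A)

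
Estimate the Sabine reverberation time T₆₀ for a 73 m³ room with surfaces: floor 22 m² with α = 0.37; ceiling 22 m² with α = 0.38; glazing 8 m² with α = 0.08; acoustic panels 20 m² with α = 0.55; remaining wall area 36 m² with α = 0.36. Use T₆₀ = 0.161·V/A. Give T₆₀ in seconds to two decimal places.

Total absorption A = 22·0.37 + 22·0.38 + 8·0.08 + 20·0.55 + 36·0.36 = 41.10 m² sabins.
T₆₀ = 0.161 × 73 / 41.10 = 0.286 s.

0.29 s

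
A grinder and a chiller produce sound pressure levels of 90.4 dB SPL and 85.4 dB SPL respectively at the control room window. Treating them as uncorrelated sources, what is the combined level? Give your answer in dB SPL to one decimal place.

Incoherent sources combine by intensity addition: L_total = 10·log₁₀(Σ 10^(L_i/10)).
Σ 10^(L/10) = 10^(90.4/10) + 10^(85.4/10) = 1.443e+09.
L_total = 10·log₁₀(1.443e+09) = 91.59 dB SPL.

91.6 dB SPL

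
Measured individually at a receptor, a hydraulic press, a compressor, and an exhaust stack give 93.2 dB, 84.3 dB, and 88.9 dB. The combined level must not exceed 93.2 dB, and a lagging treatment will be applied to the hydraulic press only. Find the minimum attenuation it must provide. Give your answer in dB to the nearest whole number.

The untreated sources together contribute 10^(84.3/10) + 10^(88.9/10) = 1.045e+09, i.e. 90.19 dB.
The limit corresponds to 10^(93.2/10) = 2.089e+09; subtracting the fixed part leaves 1.044e+09 for the hydraulic press, i.e. 90.19 dB.
Required insertion loss = 93.2 − 90.19 = 3.01 dB.

3 dB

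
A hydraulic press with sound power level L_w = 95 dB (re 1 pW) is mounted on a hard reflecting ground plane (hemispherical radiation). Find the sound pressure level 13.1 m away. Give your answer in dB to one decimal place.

64.7 dB

Free-field hemispherical radiation: L_p = L_w − 10·log₁₀(2π·r²), r = 13.1 m.
2π·r² = 1078 m², 10·log₁₀ of that is 30.327 dB.
L_p = 95 − 30.327 = 64.67 dB.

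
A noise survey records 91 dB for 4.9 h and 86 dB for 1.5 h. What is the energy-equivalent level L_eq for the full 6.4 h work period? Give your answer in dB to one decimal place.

90.2 dB

The energy average is taken in the linear domain: L_eq = 10·log₁₀[(Σ tᵢ·10^(Lᵢ/10))/T], T = 6.4 h.
Σ tᵢ·10^(Lᵢ/10) = 4.9·10^(91/10) + 1.5·10^(86/10) = 6.766e+09.
L_eq = 10·log₁₀(6.766e+09/6.4) = 90.24 dB.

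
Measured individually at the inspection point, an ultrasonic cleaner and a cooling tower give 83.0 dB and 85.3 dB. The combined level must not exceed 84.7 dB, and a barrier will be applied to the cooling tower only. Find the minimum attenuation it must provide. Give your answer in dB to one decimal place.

Everything except the cooling tower sums to 10^(83.0/10) = 1.995e+08 in linear terms, 83.00 dB.
The limit corresponds to 10^(84.7/10) = 2.951e+08; subtracting the fixed part leaves 9.559e+07 for the cooling tower, i.e. 79.80 dB.
So the cooling tower must be reduced from 85.3 to 79.80 dB: IL = 5.50 dB.

5.5 dB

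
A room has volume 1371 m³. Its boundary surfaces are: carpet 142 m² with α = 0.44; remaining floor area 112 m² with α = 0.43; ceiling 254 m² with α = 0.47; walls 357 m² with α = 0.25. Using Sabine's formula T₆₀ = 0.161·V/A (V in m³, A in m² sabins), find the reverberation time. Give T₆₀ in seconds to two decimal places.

0.69 s

Summing Sᵢαᵢ: 142·0.44 + 112·0.43 + 254·0.47 + 357·0.25 = 319.27 m².
T₆₀ = 0.161·V/A = 0.161·1371/319.27 = 0.691 s.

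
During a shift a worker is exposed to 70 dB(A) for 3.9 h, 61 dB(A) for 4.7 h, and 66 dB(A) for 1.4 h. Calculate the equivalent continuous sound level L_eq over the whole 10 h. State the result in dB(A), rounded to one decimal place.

L_eq = 10·log₁₀[(1/T)·Σ tᵢ·10^(Lᵢ/10)] with T = 10 h.
Σ tᵢ·10^(Lᵢ/10) = 3.9·10^(70/10) + 4.7·10^(61/10) + 1.4·10^(66/10) = 5.049e+07.
L_eq = 10·log₁₀(5.049e+07/10) = 67.03 dB(A).

67.0 dB(A)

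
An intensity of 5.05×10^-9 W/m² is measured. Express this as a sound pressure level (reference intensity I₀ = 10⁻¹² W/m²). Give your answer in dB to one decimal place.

37.0 dB

Dividing by I₀ shifts the exponent by 12: I/I₀ = 5.05×10^3.
L = 10·(0.7033 + 3) = 37.03 dB.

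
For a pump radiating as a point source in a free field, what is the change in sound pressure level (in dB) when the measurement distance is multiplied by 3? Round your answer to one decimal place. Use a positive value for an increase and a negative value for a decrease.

-9.5 dB

Point-source spreading: ΔL = −20·log₁₀(r₂/r₁).
ΔL = −20·log₁₀(3) = -9.54 dB.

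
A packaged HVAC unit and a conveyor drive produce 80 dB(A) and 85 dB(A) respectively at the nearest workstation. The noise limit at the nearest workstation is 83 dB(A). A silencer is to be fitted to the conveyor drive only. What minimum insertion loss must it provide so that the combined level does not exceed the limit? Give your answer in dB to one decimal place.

The untreated sources together contribute 10^(80/10) = 1.000e+08, i.e. 80.00 dB(A).
The limit corresponds to 10^(83/10) = 1.995e+08; subtracting the fixed part leaves 9.953e+07 for the conveyor drive, i.e. 79.98 dB(A).
So the conveyor drive must be reduced from 85 to 79.98 dB(A): IL = 5.02 dB.

5.0 dB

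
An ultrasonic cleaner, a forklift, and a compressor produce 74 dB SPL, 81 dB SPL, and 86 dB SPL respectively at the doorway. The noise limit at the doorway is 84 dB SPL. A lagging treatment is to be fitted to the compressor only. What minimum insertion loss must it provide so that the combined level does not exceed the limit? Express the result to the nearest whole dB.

6 dB

Fixed contribution from the other sources: Σ 10^(L/10) = 10^(74/10) + 10^(81/10) = 1.510e+08 (81.79 dB SPL).
To meet 84 dB SPL overall, the treated compressor may contribute at most 10^(84/10) − 1.510e+08 = 1.002e+08, i.e. 80.01 dB SPL.
So the compressor must be reduced from 86 to 80.01 dB SPL: IL = 5.99 dB.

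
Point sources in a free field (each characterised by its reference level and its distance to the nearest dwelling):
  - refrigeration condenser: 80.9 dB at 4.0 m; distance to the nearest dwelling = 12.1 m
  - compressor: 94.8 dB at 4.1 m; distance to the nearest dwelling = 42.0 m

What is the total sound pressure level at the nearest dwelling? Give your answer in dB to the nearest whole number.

76 dB

First find each source's level at the receiver (point-source: −20·log₁₀(r/r_ref)), then combine on an intensity basis.
refrigeration condenser: 80.9 − 20·log₁₀(12.1/4.0) = 80.9 − 9.61 = 71.29 dB.
compressor: 94.8 − 20·log₁₀(42.0/4.1) = 94.8 − 20.21 = 74.59 dB.
Σ 10^(L/10) = 4.222e+07 → L_total = 10·log₁₀(4.222e+07) = 76.26 dB.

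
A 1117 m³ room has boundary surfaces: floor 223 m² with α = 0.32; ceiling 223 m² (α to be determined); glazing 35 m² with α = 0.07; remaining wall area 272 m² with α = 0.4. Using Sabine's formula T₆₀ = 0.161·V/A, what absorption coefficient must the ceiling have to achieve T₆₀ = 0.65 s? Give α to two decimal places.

0.42

A = 0.161·V/T₆₀ = 0.161·1117/0.65 = 276.67 m² sabins.
Absorption from the other surfaces = 223·0.32 + 35·0.07 + 272·0.4 = 182.61 m², so the ceiling must supply 94.06 m² over 223 m².
α = 94.06/223 = 0.422.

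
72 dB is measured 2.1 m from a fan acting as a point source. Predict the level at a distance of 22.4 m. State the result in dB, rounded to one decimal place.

Spherical spreading from a point source gives a 20·log₁₀(r₂/r₁) drop.
L₂ = 72 − 20·log₁₀(22.4/2.1) = 72 − 20.561 = 51.44 dB.

51.4 dB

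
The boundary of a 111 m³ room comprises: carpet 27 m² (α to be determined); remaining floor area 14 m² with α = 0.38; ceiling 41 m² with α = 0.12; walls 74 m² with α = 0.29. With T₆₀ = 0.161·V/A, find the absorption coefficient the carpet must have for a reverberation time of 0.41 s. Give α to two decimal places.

From T₆₀ = 0.161·V/A, the target T₆₀ = 0.41 s needs A = 0.161·111/0.41 = 43.59 m².
Absorption from the other surfaces = 14·0.38 + 41·0.12 + 74·0.29 = 31.70 m², so the carpet must supply 11.89 m² over 27 m².
α = 11.89/27 = 0.440.

0.44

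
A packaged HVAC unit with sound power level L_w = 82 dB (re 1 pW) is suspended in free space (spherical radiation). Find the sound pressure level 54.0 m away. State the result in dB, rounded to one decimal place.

36.4 dB

Free-field spherical radiation: L_p = L_w − 10·log₁₀(4π·r²), r = 54.0 m.
4π·r² = 3.664e+04 m², 10·log₁₀ of that is 45.640 dB.
L_p = 82 − 45.640 = 36.36 dB.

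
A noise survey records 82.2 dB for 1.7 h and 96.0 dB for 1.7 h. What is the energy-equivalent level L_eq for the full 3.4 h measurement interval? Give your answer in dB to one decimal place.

The energy average is taken in the linear domain: L_eq = 10·log₁₀[(Σ tᵢ·10^(Lᵢ/10))/T], T = 3.4 h.
Σ tᵢ·10^(Lᵢ/10) = 1.7·10^(82.2/10) + 1.7·10^(96.0/10) = 7.050e+09.
L_eq = 10·log₁₀(7.050e+09/3.4) = 93.17 dB.

93.2 dB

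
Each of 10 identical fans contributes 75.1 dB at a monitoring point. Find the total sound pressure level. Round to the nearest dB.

L_total = L₁ + 10·log₁₀ N for N identical incoherent sources.
L_total = 75.1 + 10·log₁₀(10) = 75.1 + 10.000 = 85.10 dB.

85 dB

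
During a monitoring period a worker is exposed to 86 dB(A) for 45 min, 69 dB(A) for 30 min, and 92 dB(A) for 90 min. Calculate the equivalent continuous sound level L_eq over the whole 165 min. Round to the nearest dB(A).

The energy average is taken in the linear domain: L_eq = 10·log₁₀[(Σ tᵢ·10^(Lᵢ/10))/T], T = 165 min.
Σ tᵢ·10^(Lᵢ/10) = 45·10^(86/10) + 30·10^(69/10) + 90·10^(92/10) = 1.608e+11.
L_eq = 10·log₁₀(1.608e+11/165) = 89.89 dB(A).

90 dB(A)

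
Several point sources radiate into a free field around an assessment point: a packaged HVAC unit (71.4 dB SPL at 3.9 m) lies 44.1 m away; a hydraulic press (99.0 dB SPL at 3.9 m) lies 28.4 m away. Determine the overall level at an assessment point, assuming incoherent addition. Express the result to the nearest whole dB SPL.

Apply inverse-square spreading to bring every level to the receiver, then sum 10^(L/10).
packaged HVAC unit: 71.4 − 20·log₁₀(44.1/3.9) = 71.4 − 21.07 = 50.33 dB SPL.
hydraulic press: 99.0 − 20·log₁₀(28.4/3.9) = 99.0 − 17.25 = 81.75 dB SPL.
Σ 10^(L/10) = 1.499e+08 → L_total = 10·log₁₀(1.499e+08) = 81.76 dB SPL.

82 dB SPL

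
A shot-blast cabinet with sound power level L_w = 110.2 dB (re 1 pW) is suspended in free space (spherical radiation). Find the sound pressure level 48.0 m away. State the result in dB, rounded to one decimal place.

Free-field spherical radiation: L_p = L_w − 10·log₁₀(4π·r²), r = 48.0 m.
4π·r² = 2.895e+04 m², 10·log₁₀ of that is 44.617 dB.
L_p = 110.2 − 44.617 = 65.58 dB.

65.6 dB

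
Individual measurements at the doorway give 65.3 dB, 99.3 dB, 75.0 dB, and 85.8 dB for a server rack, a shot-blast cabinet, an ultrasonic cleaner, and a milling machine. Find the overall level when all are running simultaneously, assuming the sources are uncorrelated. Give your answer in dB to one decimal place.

99.5 dB

For uncorrelated sources the intensities add, so convert each level to linear form, sum, and take 10·log₁₀ of the total.
Σ 10^(L/10) = 10^(65.3/10) + 10^(99.3/10) + 10^(75.0/10) + 10^(85.8/10) = 8.927e+09.
L_total = 10·log₁₀(8.927e+09) = 99.51 dB.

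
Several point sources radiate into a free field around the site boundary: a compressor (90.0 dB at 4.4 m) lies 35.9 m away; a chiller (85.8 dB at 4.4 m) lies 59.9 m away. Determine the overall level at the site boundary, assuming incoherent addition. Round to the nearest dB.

Apply inverse-square spreading to bring every level to the receiver, then sum 10^(L/10).
compressor: 90.0 − 20·log₁₀(35.9/4.4) = 90.0 − 18.23 = 71.77 dB.
chiller: 85.8 − 20·log₁₀(59.9/4.4) = 85.8 − 22.68 = 63.12 dB.
Σ 10^(L/10) = 1.707e+07 → L_total = 10·log₁₀(1.707e+07) = 72.32 dB.

72 dB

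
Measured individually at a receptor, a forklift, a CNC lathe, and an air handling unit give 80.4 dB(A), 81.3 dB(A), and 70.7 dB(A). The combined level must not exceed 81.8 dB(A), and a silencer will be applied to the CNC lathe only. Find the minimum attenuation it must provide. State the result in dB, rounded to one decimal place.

Everything except the CNC lathe sums to 10^(80.4/10) + 10^(70.7/10) = 1.214e+08 in linear terms, 80.84 dB(A).
The limit corresponds to 10^(81.8/10) = 1.514e+08; subtracting the fixed part leaves 2.996e+07 for the CNC lathe, i.e. 74.77 dB(A).
So the CNC lathe must be reduced from 81.3 to 74.77 dB(A): IL = 6.53 dB.

6.5 dB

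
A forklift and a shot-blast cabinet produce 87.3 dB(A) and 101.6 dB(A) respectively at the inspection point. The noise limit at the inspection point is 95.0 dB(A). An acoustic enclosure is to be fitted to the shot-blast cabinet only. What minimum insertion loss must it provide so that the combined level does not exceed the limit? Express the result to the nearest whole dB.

7 dB

Everything except the shot-blast cabinet sums to 10^(87.3/10) = 5.370e+08 in linear terms, 87.30 dB(A).
The limit corresponds to 10^(95.0/10) = 3.162e+09; subtracting the fixed part leaves 2.625e+09 for the shot-blast cabinet, i.e. 94.19 dB(A).
So the shot-blast cabinet must be reduced from 101.6 to 94.19 dB(A): IL = 7.41 dB.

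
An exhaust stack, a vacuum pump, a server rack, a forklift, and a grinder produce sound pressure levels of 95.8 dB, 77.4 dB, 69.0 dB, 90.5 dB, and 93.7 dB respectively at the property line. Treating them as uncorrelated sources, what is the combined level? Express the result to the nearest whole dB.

For uncorrelated sources the intensities add, so convert each level to linear form, sum, and take 10·log₁₀ of the total.
Σ 10^(L/10) = 10^(95.8/10) + 10^(77.4/10) + 10^(69.0/10) + 10^(90.5/10) + 10^(93.7/10) = 7.331e+09.
L_total = 10·log₁₀(7.331e+09) = 98.65 dB.

99 dB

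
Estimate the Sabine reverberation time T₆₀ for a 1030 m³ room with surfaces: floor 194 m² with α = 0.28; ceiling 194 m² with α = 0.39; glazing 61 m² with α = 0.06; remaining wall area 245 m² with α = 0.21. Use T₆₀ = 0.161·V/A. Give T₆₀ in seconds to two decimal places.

Summing Sᵢαᵢ: 194·0.28 + 194·0.39 + 61·0.06 + 245·0.21 = 185.09 m².
T₆₀ = 0.161 × 1030 / 185.09 = 0.896 s.

0.90 s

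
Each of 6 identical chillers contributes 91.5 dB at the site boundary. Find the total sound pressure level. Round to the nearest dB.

With 6 equal, uncorrelated contributions the intensity is 6× that of one unit, giving a rise of 10·log₁₀ 6.
L_total = 91.5 + 10·log₁₀(6) = 91.5 + 7.782 = 99.28 dB.

99 dB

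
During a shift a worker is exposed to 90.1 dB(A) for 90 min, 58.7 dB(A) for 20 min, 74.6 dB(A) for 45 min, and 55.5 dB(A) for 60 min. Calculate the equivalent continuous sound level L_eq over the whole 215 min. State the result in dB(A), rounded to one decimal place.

86.4 dB(A)

The energy average is taken in the linear domain: L_eq = 10·log₁₀[(Σ tᵢ·10^(Lᵢ/10))/T], T = 215 min.
Σ tᵢ·10^(Lᵢ/10) = 90·10^(90.1/10) + 20·10^(58.7/10) + 45·10^(74.6/10) + 60·10^(55.5/10) = 9.343e+10.
L_eq = 10·log₁₀(9.343e+10/215) = 86.38 dB(A).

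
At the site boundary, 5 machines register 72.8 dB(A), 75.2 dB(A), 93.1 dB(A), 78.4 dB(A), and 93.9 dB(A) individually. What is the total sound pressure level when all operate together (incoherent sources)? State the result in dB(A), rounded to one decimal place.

For uncorrelated sources the intensities add, so convert each level to linear form, sum, and take 10·log₁₀ of the total.
Σ 10^(L/10) = 10^(72.8/10) + 10^(75.2/10) + 10^(93.1/10) + 10^(78.4/10) + 10^(93.9/10) = 4.618e+09.
L_total = 10·log₁₀(4.618e+09) = 96.64 dB(A).

96.6 dB(A)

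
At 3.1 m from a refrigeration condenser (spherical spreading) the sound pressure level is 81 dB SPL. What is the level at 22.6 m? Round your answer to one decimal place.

For a point source, L₂ = L₁ − 20·log₁₀(r₂/r₁).
L₂ = 81 − 20·log₁₀(22.6/3.1) = 81 − 17.255 = 63.75 dB SPL.

63.7 dB SPL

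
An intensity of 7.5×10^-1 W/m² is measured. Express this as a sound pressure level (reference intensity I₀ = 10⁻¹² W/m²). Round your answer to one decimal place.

118.8 dB

Dividing by I₀ shifts the exponent by 12: I/I₀ = 7.5×10^11.
L = 10·(0.8751 + 11) = 118.75 dB.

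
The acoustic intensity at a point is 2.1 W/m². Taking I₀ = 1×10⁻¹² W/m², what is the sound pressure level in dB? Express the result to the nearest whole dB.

123 dB

L = 10·log₁₀(I/I₀) = 10·log₁₀(2.1/10⁻¹²) = 10·log₁₀(2.1×10^12).
L = 10·(0.3222 + 12) = 123.22 dB.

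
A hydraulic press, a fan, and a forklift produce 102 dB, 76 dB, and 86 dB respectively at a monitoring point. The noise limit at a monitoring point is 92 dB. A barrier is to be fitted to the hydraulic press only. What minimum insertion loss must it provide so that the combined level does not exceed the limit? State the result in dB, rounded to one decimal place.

The untreated sources together contribute 10^(76/10) + 10^(86/10) = 4.379e+08, i.e. 86.41 dB.
To meet 92 dB overall, the treated hydraulic press may contribute at most 10^(92/10) − 4.379e+08 = 1.147e+09, i.e. 90.60 dB.
So the hydraulic press must be reduced from 102 to 90.60 dB: IL = 11.40 dB.

11.4 dB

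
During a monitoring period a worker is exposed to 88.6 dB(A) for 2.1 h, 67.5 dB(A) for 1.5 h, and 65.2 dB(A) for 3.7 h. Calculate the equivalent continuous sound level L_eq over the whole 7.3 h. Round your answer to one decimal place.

Weight each interval's intensity by its duration and average over T = 7.3 h:
Σ tᵢ·10^(Lᵢ/10) = 2.1·10^(88.6/10) + 1.5·10^(67.5/10) + 3.7·10^(65.2/10) = 1.542e+09.
L_eq = 10·log₁₀(1.542e+09/7.3) = 83.25 dB(A).

83.2 dB(A)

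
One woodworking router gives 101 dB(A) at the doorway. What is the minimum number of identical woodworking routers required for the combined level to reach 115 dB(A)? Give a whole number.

N identical sources give L₁ + 10·log₁₀ N, so require 10·log₁₀ N ≥ 115 − 101 = 14.0 dB.
N ≥ 10^(14.0/10) = 25.119, so N = 26.

26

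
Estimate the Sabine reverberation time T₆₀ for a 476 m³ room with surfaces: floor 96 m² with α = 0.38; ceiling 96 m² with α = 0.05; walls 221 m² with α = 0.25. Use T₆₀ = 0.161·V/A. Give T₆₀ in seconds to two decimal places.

0.79 s

Total absorption A = 96·0.38 + 96·0.05 + 221·0.25 = 96.53 m² sabins.
T₆₀ = 0.161·V/A = 0.161·476/96.53 = 0.794 s.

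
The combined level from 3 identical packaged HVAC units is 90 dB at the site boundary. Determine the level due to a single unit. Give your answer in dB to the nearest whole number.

85 dB

Dividing the total intensity by 3 lowers the level by 10·log₁₀ 3 = 4.771 dB: L₁ = 90 − 4.771.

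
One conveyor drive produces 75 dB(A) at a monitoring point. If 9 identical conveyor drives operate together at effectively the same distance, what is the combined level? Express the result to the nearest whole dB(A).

85 dB(A)

With 9 equal, uncorrelated contributions the intensity is 9× that of one unit, giving a rise of 10·log₁₀ 9.
L_total = 75 + 10·log₁₀(9) = 75 + 9.542 = 84.54 dB(A).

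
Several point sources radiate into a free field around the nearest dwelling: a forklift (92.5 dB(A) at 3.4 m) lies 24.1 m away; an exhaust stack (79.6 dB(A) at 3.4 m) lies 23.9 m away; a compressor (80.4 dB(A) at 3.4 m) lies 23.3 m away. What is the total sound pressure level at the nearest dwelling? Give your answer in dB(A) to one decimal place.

76.0 dB(A)

First find each source's level at the receiver (point-source: −20·log₁₀(r/r_ref)), then combine on an intensity basis.
forklift: 92.5 − 20·log₁₀(24.1/3.4) = 92.5 − 17.01 = 75.49 dB(A).
exhaust stack: 79.6 − 20·log₁₀(23.9/3.4) = 79.6 − 16.94 = 62.66 dB(A).
compressor: 80.4 − 20·log₁₀(23.3/3.4) = 80.4 − 16.72 = 63.68 dB(A).
Σ 10^(L/10) = 3.957e+07 → L_total = 10·log₁₀(3.957e+07) = 75.97 dB(A).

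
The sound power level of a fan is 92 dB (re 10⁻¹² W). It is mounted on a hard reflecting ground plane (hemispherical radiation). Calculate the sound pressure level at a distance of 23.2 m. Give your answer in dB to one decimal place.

56.7 dB

L_p = L_w − 10·log₁₀(2π·r²) with r = 23.2 m.
2π·r² = 3382 m², 10·log₁₀ of that is 35.292 dB.
L_p = 92 − 35.292 = 56.71 dB.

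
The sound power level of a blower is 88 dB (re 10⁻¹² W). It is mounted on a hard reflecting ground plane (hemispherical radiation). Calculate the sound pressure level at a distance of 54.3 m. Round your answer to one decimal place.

L_p = L_w − 10·log₁₀(2π·r²) with r = 54.3 m.
2π·r² = 1.853e+04 m², 10·log₁₀ of that is 42.678 dB.
L_p = 88 − 42.678 = 45.32 dB.

45.3 dB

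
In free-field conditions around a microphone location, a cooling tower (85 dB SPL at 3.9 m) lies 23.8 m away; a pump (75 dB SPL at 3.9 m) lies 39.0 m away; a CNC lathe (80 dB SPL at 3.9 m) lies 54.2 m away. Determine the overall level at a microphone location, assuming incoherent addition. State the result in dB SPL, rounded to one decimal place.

Propagate each source to the receiver with L = L_ref − 20·log₁₀(r/r_ref), then add intensities.
cooling tower: 85 − 20·log₁₀(23.8/3.9) = 85 − 15.71 = 69.29 dB SPL.
pump: 75 − 20·log₁₀(39.0/3.9) = 75 − 20.00 = 55.00 dB SPL.
CNC lathe: 80 − 20·log₁₀(54.2/3.9) = 80 − 22.86 = 57.14 dB SPL.
Σ 10^(L/10) = 9.325e+06 → L_total = 10·log₁₀(9.325e+06) = 69.70 dB SPL.

69.7 dB SPL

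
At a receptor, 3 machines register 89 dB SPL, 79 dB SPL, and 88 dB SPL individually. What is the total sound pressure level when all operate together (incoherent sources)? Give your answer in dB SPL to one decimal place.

For uncorrelated sources the intensities add, so convert each level to linear form, sum, and take 10·log₁₀ of the total.
Σ 10^(L/10) = 10^(89/10) + 10^(79/10) + 10^(88/10) = 1.505e+09.
L_total = 10·log₁₀(1.505e+09) = 91.77 dB SPL.

91.8 dB SPL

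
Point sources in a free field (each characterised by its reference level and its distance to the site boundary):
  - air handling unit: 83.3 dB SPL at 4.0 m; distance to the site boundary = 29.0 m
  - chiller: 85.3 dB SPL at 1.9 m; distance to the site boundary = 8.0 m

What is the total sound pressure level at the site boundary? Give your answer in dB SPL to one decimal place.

73.7 dB SPL

Propagate each source to the receiver with L = L_ref − 20·log₁₀(r/r_ref), then add intensities.
air handling unit: 83.3 − 20·log₁₀(29.0/4.0) = 83.3 − 17.21 = 66.09 dB SPL.
chiller: 85.3 − 20·log₁₀(8.0/1.9) = 85.3 − 12.49 = 72.81 dB SPL.
Σ 10^(L/10) = 2.318e+07 → L_total = 10·log₁₀(2.318e+07) = 73.65 dB SPL.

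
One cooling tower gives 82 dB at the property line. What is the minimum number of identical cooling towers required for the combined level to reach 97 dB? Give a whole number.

The shortfall is 97 − 82 = 15.0 dB, and N units add 10·log₁₀ N, so need 10·log₁₀ N ≥ 15.0.
N ≥ 10^(15.0/10) = 31.623, so N = 32.

32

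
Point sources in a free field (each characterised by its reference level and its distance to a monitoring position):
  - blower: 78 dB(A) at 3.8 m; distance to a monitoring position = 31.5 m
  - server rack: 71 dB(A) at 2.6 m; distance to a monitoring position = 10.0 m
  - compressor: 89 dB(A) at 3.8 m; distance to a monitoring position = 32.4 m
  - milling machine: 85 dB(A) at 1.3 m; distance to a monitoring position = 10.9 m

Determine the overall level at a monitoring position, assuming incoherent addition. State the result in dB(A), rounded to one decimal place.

72.4 dB(A)

First find each source's level at the receiver (point-source: −20·log₁₀(r/r_ref)), then combine on an intensity basis.
blower: 78 − 20·log₁₀(31.5/3.8) = 78 − 18.37 = 59.63 dB(A).
server rack: 71 − 20·log₁₀(10.0/2.6) = 71 − 11.70 = 59.30 dB(A).
compressor: 89 − 20·log₁₀(32.4/3.8) = 89 − 18.62 = 70.38 dB(A).
milling machine: 85 − 20·log₁₀(10.9/1.3) = 85 − 18.47 = 66.53 dB(A).
Σ 10^(L/10) = 1.719e+07 → L_total = 10·log₁₀(1.719e+07) = 72.35 dB(A).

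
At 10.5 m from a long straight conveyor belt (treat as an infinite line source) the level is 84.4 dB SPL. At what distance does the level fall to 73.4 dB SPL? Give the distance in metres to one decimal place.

The 11.0 dB drop corresponds to a distance ratio of 10^(11.0/10) for a line source.
r₂ = 10.5·10^((84.4−73.4)/10) = 10.5·10^(11.0/10) = 132.19 m.

132.2 m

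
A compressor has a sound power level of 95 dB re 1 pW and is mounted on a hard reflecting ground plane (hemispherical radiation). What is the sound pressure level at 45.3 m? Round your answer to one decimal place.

L_p = L_w − 10·log₁₀(2π·r²) with r = 45.3 m.
2π·r² = 1.289e+04 m², 10·log₁₀ of that is 41.104 dB.
L_p = 95 − 41.104 = 53.90 dB.

53.9 dB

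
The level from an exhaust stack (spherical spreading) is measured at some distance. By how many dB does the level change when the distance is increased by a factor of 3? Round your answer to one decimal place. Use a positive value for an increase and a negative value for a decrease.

-9.5 dB

A point source loses 6 dB per doubling of distance; generally ΔL = −20·log₁₀(r₂/r₁).
ΔL = −20·log₁₀(3) = -9.54 dB.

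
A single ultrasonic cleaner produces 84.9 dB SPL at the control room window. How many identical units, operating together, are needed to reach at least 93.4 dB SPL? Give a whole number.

The shortfall is 93.4 − 84.9 = 8.5 dB, and N units add 10·log₁₀ N, so need 10·log₁₀ N ≥ 8.5.
N ≥ 10^(8.5/10) = 7.079, so N = 8.

8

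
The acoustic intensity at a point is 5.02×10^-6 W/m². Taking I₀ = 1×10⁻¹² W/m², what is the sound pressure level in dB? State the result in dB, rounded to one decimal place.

I/I₀ = 5.02×10^-6/10⁻¹² = 5.02×10^6, and L = 10·log₁₀(I/I₀).
L = 10·(0.7007 + 6) = 67.01 dB.

67.0 dB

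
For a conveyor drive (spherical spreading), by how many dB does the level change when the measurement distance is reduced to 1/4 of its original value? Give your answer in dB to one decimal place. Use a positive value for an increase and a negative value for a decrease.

+12.0 dB

A point source loses 6 dB per doubling of distance; generally ΔL = −20·log₁₀(r₂/r₁).
ΔL = −20·log₁₀(0.25) = +12.04 dB.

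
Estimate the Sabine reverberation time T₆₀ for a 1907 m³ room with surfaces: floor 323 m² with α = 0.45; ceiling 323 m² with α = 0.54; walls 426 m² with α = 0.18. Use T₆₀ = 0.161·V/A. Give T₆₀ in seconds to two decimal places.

A = Σ Sᵢαᵢ = 323·0.45 + 323·0.54 + 426·0.18 = 396.45 m².
T₆₀ = 0.161·V/A = 0.161·1907/396.45 = 0.774 s.

0.77 s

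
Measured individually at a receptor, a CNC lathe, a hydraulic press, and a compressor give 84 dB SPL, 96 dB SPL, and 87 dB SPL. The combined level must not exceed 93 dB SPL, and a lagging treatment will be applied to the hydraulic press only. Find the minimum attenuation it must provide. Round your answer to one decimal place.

5.1 dB

Fixed contribution from the other sources: Σ 10^(L/10) = 10^(84/10) + 10^(87/10) = 7.524e+08 (88.76 dB SPL).
The limit corresponds to 10^(93/10) = 1.995e+09; subtracting the fixed part leaves 1.243e+09 for the hydraulic press, i.e. 90.94 dB SPL.
So the hydraulic press must be reduced from 96 to 90.94 dB SPL: IL = 5.06 dB.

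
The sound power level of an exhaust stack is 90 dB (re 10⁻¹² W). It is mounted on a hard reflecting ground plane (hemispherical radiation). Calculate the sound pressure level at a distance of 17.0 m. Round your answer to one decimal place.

57.4 dB

The power spreads over a hemisphere of area 2π·r², so L_p = L_w − 10·log₁₀(2π·r²).
2π·r² = 1816 m², 10·log₁₀ of that is 32.591 dB.
L_p = 90 − 32.591 = 57.41 dB.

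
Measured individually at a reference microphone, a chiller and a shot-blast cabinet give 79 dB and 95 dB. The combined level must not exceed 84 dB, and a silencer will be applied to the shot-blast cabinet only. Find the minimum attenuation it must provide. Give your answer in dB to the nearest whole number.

13 dB

Everything except the shot-blast cabinet sums to 10^(79/10) = 7.943e+07 in linear terms, 79.00 dB.
The limit corresponds to 10^(84/10) = 2.512e+08; subtracting the fixed part leaves 1.718e+08 for the shot-blast cabinet, i.e. 82.35 dB.
Required insertion loss = 95 − 82.35 = 12.65 dB.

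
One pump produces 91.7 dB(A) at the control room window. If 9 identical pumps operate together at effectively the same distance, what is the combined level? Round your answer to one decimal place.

L_total = L₁ + 10·log₁₀ N for N identical incoherent sources.
L_total = 91.7 + 10·log₁₀(9) = 91.7 + 9.542 = 101.24 dB(A).

101.2 dB(A)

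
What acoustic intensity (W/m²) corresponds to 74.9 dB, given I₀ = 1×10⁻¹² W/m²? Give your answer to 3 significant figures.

3.09e-05 W/m²

I/I₀ = 10^(74.9/10) = 3.09e+07, so I = 3.09e+07 × 10⁻¹² W/m².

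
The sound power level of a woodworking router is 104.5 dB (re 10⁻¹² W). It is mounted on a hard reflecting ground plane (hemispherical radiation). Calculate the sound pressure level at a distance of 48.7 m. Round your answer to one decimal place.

62.8 dB

Free-field hemispherical radiation: L_p = L_w − 10·log₁₀(2π·r²), r = 48.7 m.
2π·r² = 1.49e+04 m², 10·log₁₀ of that is 41.732 dB.
L_p = 104.5 − 41.732 = 62.77 dB.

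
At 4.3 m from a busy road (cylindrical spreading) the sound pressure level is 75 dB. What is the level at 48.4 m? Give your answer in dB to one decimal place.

For a line source, L₂ = L₁ − 10·log₁₀(r₂/r₁).
L₂ = 75 − 10·log₁₀(48.4/4.3) = 75 − 10.514 = 64.49 dB.

64.5 dB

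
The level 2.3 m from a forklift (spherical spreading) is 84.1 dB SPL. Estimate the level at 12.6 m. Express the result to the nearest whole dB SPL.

Point-source attenuation: ΔL = 20·log₁₀(r₂/r₁) = 20·log₁₀(12.6/2.3) = 14.773 dB.
L₂ = 84.1 − 20·log₁₀(12.6/2.3) = 84.1 − 14.773 = 69.33 dB SPL.

69 dB SPL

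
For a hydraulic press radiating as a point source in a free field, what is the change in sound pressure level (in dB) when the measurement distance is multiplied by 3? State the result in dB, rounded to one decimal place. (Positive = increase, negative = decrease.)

With spherical spreading the level changes by −20·log₁₀(r₂/r₁).
ΔL = −20·log₁₀(3) = -9.54 dB.

-9.5 dB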